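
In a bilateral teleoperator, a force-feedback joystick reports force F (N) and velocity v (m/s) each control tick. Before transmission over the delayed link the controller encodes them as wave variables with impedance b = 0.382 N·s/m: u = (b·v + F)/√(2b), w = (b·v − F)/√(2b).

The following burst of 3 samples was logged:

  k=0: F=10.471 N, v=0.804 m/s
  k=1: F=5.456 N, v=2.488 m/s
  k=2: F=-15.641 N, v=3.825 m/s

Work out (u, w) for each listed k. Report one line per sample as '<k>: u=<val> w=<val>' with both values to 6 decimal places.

k=0: b·v=0.382×0.804=0.307128; √(2b)=0.874071; u=(0.307128+10.471)/0.874071=12.330953, w=(0.307128−10.471)/0.874071=-11.628200
k=1: b·v=0.382×2.488=0.950416; √(2b)=0.874071; u=(0.950416+5.456)/0.874071=7.329401, w=(0.950416−5.456)/0.874071=-5.154712
k=2: b·v=0.382×3.825=1.461150; √(2b)=0.874071; u=(1.461150+(-15.641))/0.874071=-16.222768, w=(1.461150−(-15.641))/0.874071=19.566089

0: u=12.330953 w=-11.628200
1: u=7.329401 w=-5.154712
2: u=-16.222768 w=19.566089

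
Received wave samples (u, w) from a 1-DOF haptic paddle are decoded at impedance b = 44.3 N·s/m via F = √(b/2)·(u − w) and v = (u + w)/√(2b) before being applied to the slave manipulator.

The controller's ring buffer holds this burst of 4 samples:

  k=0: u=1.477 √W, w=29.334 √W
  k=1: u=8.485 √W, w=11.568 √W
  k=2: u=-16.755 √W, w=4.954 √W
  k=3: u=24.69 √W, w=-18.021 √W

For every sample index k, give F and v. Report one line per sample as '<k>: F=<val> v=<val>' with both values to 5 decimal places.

0: F=-131.10559 v=3.27332
1: F=-14.50977 v=2.13041
2: F=-102.17077 v=-1.25372
3: F=201.01414 v=0.70851

k=0: u−w=-27.85700, u+w=30.81100; √(b/2)=4.70638, √(2b)=9.41276; F=4.70638×(-27.857)=-131.10559, v=30.81100/9.41276=3.27332
k=1: u−w=-3.08300, u+w=20.05300; √(b/2)=4.70638, √(2b)=9.41276; F=4.70638×(-3.083)=-14.50977, v=20.05300/9.41276=2.13041
k=2: u−w=-21.70900, u+w=-11.80100; √(b/2)=4.70638, √(2b)=9.41276; F=4.70638×(-21.709)=-102.17077, v=-11.80100/9.41276=-1.25372
k=3: u−w=42.71100, u+w=6.66900; √(b/2)=4.70638, √(2b)=9.41276; F=4.70638×42.711=201.01414, v=6.66900/9.41276=0.70851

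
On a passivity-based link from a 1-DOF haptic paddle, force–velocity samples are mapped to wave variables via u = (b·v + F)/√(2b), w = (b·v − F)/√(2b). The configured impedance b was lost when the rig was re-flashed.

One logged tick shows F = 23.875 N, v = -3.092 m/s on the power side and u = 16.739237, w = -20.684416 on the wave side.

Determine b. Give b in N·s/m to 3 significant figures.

u + w = -3.945179;  u + w = √(2b)·v, so √(2b) = -3.945179/(-3.092) = 1.275931.
b = (√(2b))²/2 = 1.628000/2 = 0.814000.
(Check via u − w = 2F/√(2b): u − w = 37.423653, 2F/√(2b) = 37.423650.)

b = 0.814 N·s/m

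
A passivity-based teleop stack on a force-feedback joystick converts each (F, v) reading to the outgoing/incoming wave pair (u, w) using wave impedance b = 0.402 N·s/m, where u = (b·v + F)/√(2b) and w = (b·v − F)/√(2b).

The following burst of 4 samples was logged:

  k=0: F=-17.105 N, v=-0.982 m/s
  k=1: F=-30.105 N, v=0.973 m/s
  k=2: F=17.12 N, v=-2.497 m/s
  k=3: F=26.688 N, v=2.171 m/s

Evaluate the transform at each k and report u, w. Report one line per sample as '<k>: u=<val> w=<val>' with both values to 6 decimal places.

k=0: b·v=0.402×(-0.982)=-0.394764; √(2b)=0.896660; u=(-0.394764+(-17.105))/0.896660=-19.516600, w=(-0.394764−(-17.105))/0.896660=18.636080
k=1: b·v=0.402×0.973=0.391146; √(2b)=0.896660; u=(0.391146+(-30.105))/0.896660=-33.138356, w=(0.391146−(-30.105))/0.896660=34.010807
k=2: b·v=0.402×(-2.497)=-1.003794; √(2b)=0.896660; u=(-1.003794+17.12)/0.896660=17.973588, w=(-1.003794−17.12)/0.896660=-20.212549
k=3: b·v=0.402×2.171=0.872742; √(2b)=0.896660; u=(0.872742+26.688)/0.896660=30.737099, w=(0.872742−26.688)/0.896660=-28.790449

0: u=-19.516600 w=18.636080
1: u=-33.138356 w=34.010807
2: u=17.973588 w=-20.212549
3: u=30.737099 w=-28.790449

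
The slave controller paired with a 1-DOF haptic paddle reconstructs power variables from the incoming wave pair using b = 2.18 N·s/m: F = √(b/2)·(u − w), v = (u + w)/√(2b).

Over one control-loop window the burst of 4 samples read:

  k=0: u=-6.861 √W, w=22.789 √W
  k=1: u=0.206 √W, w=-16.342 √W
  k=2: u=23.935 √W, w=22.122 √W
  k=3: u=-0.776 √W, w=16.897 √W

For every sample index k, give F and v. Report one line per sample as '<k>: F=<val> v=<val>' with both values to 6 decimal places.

k=0: u−w=-29.650000, u+w=15.928000; √(b/2)=1.044031, √(2b)=2.088061; F=1.044031×(-29.65)=-30.955509, v=15.928000/2.088061=7.628129
k=1: u−w=16.548000, u+w=-16.136000; √(b/2)=1.044031, √(2b)=2.088061; F=1.044031×16.548=17.276619, v=-16.136000/2.088061=-7.727742
k=2: u−w=1.813000, u+w=46.057000; √(b/2)=1.044031, √(2b)=2.088061; F=1.044031×1.813=1.892828, v=46.057000/2.088061=22.057303
k=3: u−w=-17.673000, u+w=16.121000; √(b/2)=1.044031, √(2b)=2.088061; F=1.044031×(-17.673)=-18.451154, v=16.121000/2.088061=7.720559

0: F=-30.955509 v=7.628129
1: F=17.276619 v=-7.727742
2: F=1.892828 v=22.057303
3: F=-18.451154 v=7.720559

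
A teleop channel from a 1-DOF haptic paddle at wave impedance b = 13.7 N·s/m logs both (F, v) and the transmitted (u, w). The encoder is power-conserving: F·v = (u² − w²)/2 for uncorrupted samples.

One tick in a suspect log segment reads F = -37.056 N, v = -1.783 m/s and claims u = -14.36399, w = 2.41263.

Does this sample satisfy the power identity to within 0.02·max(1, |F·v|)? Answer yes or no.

no

F·v = (-37.056)×(-1.783) = 66.0708 W.
(u² − w²)/2 = (206.3242 − 5.8208)/2 = 100.2517 W.
|Δ| = 34.1809;  2% of max(1, |F·v|) = 1.3214.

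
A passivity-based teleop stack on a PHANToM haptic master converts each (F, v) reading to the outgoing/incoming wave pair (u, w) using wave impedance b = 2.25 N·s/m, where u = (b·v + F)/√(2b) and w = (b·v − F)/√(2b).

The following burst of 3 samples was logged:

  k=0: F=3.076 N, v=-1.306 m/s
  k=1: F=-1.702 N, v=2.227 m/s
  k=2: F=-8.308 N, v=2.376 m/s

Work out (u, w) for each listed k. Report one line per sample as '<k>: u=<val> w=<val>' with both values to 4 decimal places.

0: u=0.0648 w=-2.8353
1: u=1.5598 w=3.1644
2: u=-1.3963 w=6.4366

k=0: b·v=2.25×(-1.306)=-2.9385; √(2b)=2.1213; u=(-2.9385+3.076)/2.1213=0.0648, w=(-2.9385−3.076)/2.1213=-2.8353
k=1: b·v=2.25×2.227=5.0107; √(2b)=2.1213; u=(5.0107+(-1.702))/2.1213=1.5598, w=(5.0107−(-1.702))/2.1213=3.1644
k=2: b·v=2.25×2.376=5.3460; √(2b)=2.1213; u=(5.3460+(-8.308))/2.1213=-1.3963, w=(5.3460−(-8.308))/2.1213=6.4366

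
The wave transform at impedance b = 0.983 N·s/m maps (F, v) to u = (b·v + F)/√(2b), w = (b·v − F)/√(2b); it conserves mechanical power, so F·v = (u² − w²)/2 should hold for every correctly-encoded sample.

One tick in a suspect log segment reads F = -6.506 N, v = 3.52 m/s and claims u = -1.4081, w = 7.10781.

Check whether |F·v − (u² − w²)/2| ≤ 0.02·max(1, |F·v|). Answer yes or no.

F·v = (-6.506)×3.52 = -22.9011 W.
(u² − w²)/2 = (1.9827 − 50.5210)/2 = -24.2691 W.
|Δ| = 1.3680;  2% of max(1, |F·v|) = 0.4580.

no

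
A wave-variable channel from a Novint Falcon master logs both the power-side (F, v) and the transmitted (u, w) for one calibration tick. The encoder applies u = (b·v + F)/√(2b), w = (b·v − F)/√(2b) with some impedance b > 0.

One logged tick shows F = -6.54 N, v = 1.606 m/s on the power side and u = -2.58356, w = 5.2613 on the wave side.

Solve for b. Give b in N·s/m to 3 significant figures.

u + w = 2.6777;  u + w = √(2b)·v, so √(2b) = 2.6777/1.606 = 1.6673.
b = (√(2b))²/2 = 2.7800/2 = 1.3900.
(Check via u − w = 2F/√(2b): u − w = -7.8449, 2F/√(2b) = -7.8449.)

b = 1.39 N·s/m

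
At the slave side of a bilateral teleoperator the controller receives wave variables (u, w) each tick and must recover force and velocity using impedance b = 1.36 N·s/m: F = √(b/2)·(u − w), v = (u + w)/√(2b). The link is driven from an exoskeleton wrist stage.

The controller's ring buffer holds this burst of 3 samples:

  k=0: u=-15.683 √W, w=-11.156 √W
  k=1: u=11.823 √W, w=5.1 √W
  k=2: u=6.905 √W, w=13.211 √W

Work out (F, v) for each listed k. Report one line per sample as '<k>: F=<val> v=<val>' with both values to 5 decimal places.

0: F=-3.73306 v=-16.27353
1: F=5.54393 v=10.26108
2: F=-5.20006 v=12.19712

k=0: u−w=-4.52700, u+w=-26.83900; √(b/2)=0.82462, √(2b)=1.64924; F=0.82462×(-4.527)=-3.73306, v=-26.83900/1.64924=-16.27353
k=1: u−w=6.72300, u+w=16.92300; √(b/2)=0.82462, √(2b)=1.64924; F=0.82462×6.723=5.54393, v=16.92300/1.64924=10.26108
k=2: u−w=-6.30600, u+w=20.11600; √(b/2)=0.82462, √(2b)=1.64924; F=0.82462×(-6.306)=-5.20006, v=20.11600/1.64924=12.19712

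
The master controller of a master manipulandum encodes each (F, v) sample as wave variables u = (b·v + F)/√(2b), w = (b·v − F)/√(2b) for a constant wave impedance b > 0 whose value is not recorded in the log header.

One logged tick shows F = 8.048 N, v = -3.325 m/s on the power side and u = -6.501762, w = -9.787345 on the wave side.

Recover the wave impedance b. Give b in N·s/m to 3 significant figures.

b = 12 N·s/m

u + w = -16.289107;  u + w = √(2b)·v, so √(2b) = -16.289107/(-3.325) = 4.898980.
b = (√(2b))²/2 = 24.000001/2 = 12.000000.
(Check via u − w = 2F/√(2b): u − w = 3.285583, 2F/√(2b) = 3.285582.)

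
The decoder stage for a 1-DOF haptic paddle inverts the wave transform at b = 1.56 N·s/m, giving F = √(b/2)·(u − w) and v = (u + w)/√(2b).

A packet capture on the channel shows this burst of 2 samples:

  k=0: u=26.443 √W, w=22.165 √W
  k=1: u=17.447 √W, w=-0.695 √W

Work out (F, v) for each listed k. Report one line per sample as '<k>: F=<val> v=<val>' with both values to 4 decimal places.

k=0: u−w=4.2780, u+w=48.6080; √(b/2)=0.8832, √(2b)=1.7664; F=0.8832×4.278=3.7782, v=48.6080/1.7664=27.5189
k=1: u−w=18.1420, u+w=16.7520; √(b/2)=0.8832, √(2b)=1.7664; F=0.8832×18.142=16.0226, v=16.7520/1.7664=9.4840

0: F=3.7782 v=27.5189
1: F=16.0226 v=9.4840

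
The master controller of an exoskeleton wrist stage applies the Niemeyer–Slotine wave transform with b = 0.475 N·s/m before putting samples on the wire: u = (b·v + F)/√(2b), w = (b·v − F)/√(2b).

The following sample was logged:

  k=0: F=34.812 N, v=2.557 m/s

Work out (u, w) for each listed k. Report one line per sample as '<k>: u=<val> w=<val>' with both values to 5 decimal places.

0: u=36.96249 w=-34.47023

k=0: b·v=0.475×2.557=1.21457; √(2b)=0.97468; u=(1.21457+34.812)/0.97468=36.96249, w=(1.21457−34.812)/0.97468=-34.47023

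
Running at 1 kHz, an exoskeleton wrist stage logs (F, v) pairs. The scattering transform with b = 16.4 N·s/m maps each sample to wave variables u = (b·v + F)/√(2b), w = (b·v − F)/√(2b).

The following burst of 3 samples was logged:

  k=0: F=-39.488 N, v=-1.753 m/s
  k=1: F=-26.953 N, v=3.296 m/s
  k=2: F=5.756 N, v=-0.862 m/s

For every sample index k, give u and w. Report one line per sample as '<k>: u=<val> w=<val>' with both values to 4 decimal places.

k=0: b·v=16.4×(-1.753)=-28.7492; √(2b)=5.7271; u=(-28.7492+(-39.488))/5.7271=-11.9147, w=(-28.7492−(-39.488))/5.7271=1.8751
k=1: b·v=16.4×3.296=54.0544; √(2b)=5.7271; u=(54.0544+(-26.953))/5.7271=4.7321, w=(54.0544−(-26.953))/5.7271=14.1445
k=2: b·v=16.4×(-0.862)=-14.1368; √(2b)=5.7271; u=(-14.1368+5.756)/5.7271=-1.4634, w=(-14.1368−5.756)/5.7271=-3.4734

0: u=-11.9147 w=1.8751
1: u=4.7321 w=14.1445
2: u=-1.4634 w=-3.4734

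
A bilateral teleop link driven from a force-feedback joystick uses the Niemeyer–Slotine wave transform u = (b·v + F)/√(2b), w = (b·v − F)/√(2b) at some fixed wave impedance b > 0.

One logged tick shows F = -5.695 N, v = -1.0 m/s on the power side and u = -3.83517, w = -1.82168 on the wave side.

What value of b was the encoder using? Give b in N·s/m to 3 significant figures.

b = 16 N·s/m

u + w = -5.6569;  u + w = √(2b)·v, so √(2b) = -5.6569/(-1.0) = 5.6569.
b = (√(2b))²/2 = 32.0000/2 = 16.0000.
(Check via u − w = 2F/√(2b): u − w = -2.0135, 2F/√(2b) = -2.0135.)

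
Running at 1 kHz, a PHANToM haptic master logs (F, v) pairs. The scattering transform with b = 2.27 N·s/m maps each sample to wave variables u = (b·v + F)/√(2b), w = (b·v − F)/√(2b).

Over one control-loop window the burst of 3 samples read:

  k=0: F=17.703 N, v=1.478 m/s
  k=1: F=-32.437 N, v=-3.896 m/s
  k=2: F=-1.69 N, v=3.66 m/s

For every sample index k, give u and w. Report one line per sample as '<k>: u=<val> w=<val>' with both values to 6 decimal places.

k=0: b·v=2.27×1.478=3.355060; √(2b)=2.130728; u=(3.355060+17.703)/2.130728=9.883037, w=(3.355060−17.703)/2.130728=-6.733822
k=1: b·v=2.27×(-3.896)=-8.843920; √(2b)=2.130728; u=(-8.843920+(-32.437))/2.130728=-19.374096, w=(-8.843920−(-32.437))/2.130728=11.072781
k=2: b·v=2.27×3.66=8.308200; √(2b)=2.130728; u=(8.308200+(-1.69))/2.130728=3.106075, w=(8.308200−(-1.69))/2.130728=4.692388

0: u=9.883037 w=-6.733822
1: u=-19.374096 w=11.072781
2: u=3.106075 w=4.692388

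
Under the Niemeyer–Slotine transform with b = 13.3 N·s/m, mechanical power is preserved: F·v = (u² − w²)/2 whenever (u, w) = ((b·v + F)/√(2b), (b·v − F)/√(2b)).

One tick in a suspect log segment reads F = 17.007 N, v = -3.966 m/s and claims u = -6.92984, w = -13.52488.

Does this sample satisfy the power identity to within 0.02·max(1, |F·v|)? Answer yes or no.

yes

F·v = 17.007×(-3.966) = -67.44976 W.
(u² − w²)/2 = (48.02268 − 182.92238)/2 = -67.44985 W.
|Δ| = 0.00009;  2% of max(1, |F·v|) = 1.34900.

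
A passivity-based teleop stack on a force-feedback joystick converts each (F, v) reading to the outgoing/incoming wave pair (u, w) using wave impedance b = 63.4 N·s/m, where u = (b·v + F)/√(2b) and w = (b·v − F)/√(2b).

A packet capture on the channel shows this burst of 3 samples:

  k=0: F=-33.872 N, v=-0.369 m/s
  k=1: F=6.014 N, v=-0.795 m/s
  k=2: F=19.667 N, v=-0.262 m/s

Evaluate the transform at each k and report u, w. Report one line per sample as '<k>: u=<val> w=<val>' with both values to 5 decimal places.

k=0: b·v=63.4×(-0.369)=-23.39460; √(2b)=11.26055; u=(-23.39460+(-33.872))/11.26055=-5.08560, w=(-23.39460−(-33.872))/11.26055=0.93045
k=1: b·v=63.4×(-0.795)=-50.40300; √(2b)=11.26055; u=(-50.40300+6.014)/11.26055=-3.94199, w=(-50.40300−6.014)/11.26055=-5.01015
k=2: b·v=63.4×(-0.262)=-16.61080; √(2b)=11.26055; u=(-16.61080+19.667)/11.26055=0.27141, w=(-16.61080−19.667)/11.26055=-3.22167

0: u=-5.08560 w=0.93045
1: u=-3.94199 w=-5.01015
2: u=0.27141 w=-3.22167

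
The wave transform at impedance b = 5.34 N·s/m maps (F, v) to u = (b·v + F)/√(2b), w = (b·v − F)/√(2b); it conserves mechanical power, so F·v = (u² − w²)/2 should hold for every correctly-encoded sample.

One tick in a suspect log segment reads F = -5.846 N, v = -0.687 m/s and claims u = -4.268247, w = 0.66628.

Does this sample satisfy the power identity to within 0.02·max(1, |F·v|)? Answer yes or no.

no

F·v = (-5.846)×(-0.687) = 4.016202 W.
(u² − w²)/2 = (18.217932 − 0.443929)/2 = 8.887002 W.
|Δ| = 4.870800;  2% of max(1, |F·v|) = 0.080324.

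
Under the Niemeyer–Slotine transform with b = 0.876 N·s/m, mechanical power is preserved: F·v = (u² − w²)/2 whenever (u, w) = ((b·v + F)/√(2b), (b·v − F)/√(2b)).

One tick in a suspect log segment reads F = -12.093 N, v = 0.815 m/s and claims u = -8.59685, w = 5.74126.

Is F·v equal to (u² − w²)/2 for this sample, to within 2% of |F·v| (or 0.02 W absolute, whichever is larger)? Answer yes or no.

F·v = (-12.093)×0.815 = -9.8558 W.
(u² − w²)/2 = (73.9058 − 32.9621)/2 = 20.4719 W.
|Δ| = 30.3277;  2% of max(1, |F·v|) = 0.1971.

no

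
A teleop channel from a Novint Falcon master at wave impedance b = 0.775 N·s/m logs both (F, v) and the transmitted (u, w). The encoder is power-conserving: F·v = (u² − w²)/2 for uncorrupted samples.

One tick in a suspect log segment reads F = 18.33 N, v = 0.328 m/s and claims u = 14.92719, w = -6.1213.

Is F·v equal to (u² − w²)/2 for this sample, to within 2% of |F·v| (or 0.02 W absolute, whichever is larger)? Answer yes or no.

no

F·v = 18.33×0.328 = 6.0122 W.
(u² − w²)/2 = (222.8210 − 37.4703)/2 = 92.6753 W.
|Δ| = 86.6631;  2% of max(1, |F·v|) = 0.1202.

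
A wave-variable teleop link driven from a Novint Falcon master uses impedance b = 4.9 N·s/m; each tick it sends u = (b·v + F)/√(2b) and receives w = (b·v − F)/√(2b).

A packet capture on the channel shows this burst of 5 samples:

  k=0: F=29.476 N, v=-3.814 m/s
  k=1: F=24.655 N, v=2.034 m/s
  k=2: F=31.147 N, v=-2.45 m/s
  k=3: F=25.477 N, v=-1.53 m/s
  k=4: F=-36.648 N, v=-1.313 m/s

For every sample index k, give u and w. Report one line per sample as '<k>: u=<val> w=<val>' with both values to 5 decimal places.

k=0: b·v=4.9×(-3.814)=-18.68860; √(2b)=3.13050; u=(-18.68860+29.476)/3.13050=3.44591, w=(-18.68860−29.476)/3.13050=-15.38562
k=1: b·v=4.9×2.034=9.96660; √(2b)=3.13050; u=(9.96660+24.655)/3.13050=11.05946, w=(9.96660−24.655)/3.13050=-4.69204
k=2: b·v=4.9×(-2.45)=-12.00500; √(2b)=3.13050; u=(-12.00500+31.147)/3.13050=6.11469, w=(-12.00500−31.147)/3.13050=-13.78440
k=3: b·v=4.9×(-1.53)=-7.49700; √(2b)=3.13050; u=(-7.49700+25.477)/3.13050=5.74350, w=(-7.49700−25.477)/3.13050=-10.53316
k=4: b·v=4.9×(-1.313)=-6.43370; √(2b)=3.13050; u=(-6.43370+(-36.648))/3.13050=-13.76194, w=(-6.43370−(-36.648))/3.13050=9.65160

0: u=3.44591 w=-15.38562
1: u=11.05946 w=-4.69204
2: u=6.11469 w=-13.78440
3: u=5.74350 w=-10.53316
4: u=-13.76194 w=9.65160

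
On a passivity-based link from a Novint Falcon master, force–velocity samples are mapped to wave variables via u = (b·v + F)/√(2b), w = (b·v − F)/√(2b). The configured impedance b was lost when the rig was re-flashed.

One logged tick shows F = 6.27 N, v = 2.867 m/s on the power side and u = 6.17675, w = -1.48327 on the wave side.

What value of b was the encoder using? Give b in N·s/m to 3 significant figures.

u + w = 4.69348;  u + w = √(2b)·v, so √(2b) = 4.69348/2.867 = 1.63707.
b = (√(2b))²/2 = 2.68000/2 = 1.34000.
(Check via u − w = 2F/√(2b): u − w = 7.66002, 2F/√(2b) = 7.66003.)

b = 1.34 N·s/m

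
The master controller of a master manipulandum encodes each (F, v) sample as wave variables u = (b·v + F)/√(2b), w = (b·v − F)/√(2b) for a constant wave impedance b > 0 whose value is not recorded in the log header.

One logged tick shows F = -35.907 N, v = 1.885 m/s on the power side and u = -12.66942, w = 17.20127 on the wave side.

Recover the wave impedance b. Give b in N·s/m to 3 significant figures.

b = 2.89 N·s/m

u + w = 4.53185;  u + w = √(2b)·v, so √(2b) = 4.53185/1.885 = 2.40416.
b = (√(2b))²/2 = 5.78001/2 = 2.89000.
(Check via u − w = 2F/√(2b): u − w = -29.87069, 2F/√(2b) = -29.87067.)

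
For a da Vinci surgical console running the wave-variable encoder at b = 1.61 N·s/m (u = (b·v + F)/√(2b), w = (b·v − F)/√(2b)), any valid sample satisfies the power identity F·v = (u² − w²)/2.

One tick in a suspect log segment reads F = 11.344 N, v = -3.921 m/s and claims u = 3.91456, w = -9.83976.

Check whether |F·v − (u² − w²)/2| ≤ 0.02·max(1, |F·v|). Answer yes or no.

no

F·v = 11.344×(-3.921) = -44.47982 W.
(u² − w²)/2 = (15.32378 − 96.82088)/2 = -40.74855 W.
|Δ| = 3.73128;  2% of max(1, |F·v|) = 0.88960.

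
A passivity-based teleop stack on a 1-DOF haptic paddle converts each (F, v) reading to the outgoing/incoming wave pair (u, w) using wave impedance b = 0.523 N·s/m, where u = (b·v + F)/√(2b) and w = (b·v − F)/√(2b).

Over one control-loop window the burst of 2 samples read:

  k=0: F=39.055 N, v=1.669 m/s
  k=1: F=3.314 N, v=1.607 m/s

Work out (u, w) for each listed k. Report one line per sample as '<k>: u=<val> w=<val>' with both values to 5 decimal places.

k=0: b·v=0.523×1.669=0.87289; √(2b)=1.02274; u=(0.87289+39.055)/1.02274=39.04006, w=(0.87289−39.055)/1.02274=-37.33311
k=1: b·v=0.523×1.607=0.84046; √(2b)=1.02274; u=(0.84046+3.314)/1.02274=4.06208, w=(0.84046−3.314)/1.02274=-2.41854

0: u=39.04006 w=-37.33311
1: u=4.06208 w=-2.41854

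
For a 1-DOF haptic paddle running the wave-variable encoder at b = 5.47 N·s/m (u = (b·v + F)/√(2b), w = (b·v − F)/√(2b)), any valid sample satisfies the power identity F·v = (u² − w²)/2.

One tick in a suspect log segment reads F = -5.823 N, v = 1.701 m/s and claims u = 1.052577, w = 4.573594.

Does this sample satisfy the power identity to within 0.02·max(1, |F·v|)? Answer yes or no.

F·v = (-5.823)×1.701 = -9.904923 W.
(u² − w²)/2 = (1.107918 − 20.917762)/2 = -9.904922 W.
|Δ| = 0.000001;  2% of max(1, |F·v|) = 0.198098.

yes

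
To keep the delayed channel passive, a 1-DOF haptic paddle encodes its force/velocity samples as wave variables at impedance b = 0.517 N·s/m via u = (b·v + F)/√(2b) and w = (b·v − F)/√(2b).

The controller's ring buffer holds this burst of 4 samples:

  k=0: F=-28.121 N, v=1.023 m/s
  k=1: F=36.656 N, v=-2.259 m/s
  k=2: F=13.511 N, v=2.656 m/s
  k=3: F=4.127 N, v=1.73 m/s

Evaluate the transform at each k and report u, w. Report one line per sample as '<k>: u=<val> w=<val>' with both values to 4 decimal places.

0: u=-27.1347 w=28.1749
1: u=34.8998 w=-37.1968
2: u=14.6374 w=-11.9366
3: u=4.9382 w=-3.1790

k=0: b·v=0.517×1.023=0.5289; √(2b)=1.0169; u=(0.5289+(-28.121))/1.0169=-27.1347, w=(0.5289−(-28.121))/1.0169=28.1749
k=1: b·v=0.517×(-2.259)=-1.1679; √(2b)=1.0169; u=(-1.1679+36.656)/1.0169=34.8998, w=(-1.1679−36.656)/1.0169=-37.1968
k=2: b·v=0.517×2.656=1.3732; √(2b)=1.0169; u=(1.3732+13.511)/1.0169=14.6374, w=(1.3732−13.511)/1.0169=-11.9366
k=3: b·v=0.517×1.73=0.8944; √(2b)=1.0169; u=(0.8944+4.127)/1.0169=4.9382, w=(0.8944−4.127)/1.0169=-3.1790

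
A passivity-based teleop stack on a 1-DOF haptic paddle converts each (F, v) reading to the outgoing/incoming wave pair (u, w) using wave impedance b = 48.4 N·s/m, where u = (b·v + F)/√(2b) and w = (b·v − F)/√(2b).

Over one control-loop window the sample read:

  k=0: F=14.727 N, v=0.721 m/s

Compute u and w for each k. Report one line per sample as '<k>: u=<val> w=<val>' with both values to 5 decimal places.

k=0: b·v=48.4×0.721=34.89640; √(2b)=9.83870; u=(34.89640+14.727)/9.83870=5.04370, w=(34.89640−14.727)/9.83870=2.05001

0: u=5.04370 w=2.05001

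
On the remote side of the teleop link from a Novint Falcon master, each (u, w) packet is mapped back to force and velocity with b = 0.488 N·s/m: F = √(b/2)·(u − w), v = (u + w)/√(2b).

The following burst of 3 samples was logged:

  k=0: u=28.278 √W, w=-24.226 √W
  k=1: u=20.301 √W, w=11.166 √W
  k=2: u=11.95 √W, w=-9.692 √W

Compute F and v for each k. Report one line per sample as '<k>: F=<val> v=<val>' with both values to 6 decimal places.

k=0: u−w=52.504000, u+w=4.052000; √(b/2)=0.493964, √(2b)=0.987927; F=0.493964×52.504=25.935063, v=4.052000/0.987927=4.101517
k=1: u−w=9.135000, u+w=31.467000; √(b/2)=0.493964, √(2b)=0.987927; F=0.493964×9.135=4.512357, v=31.467000/0.987927=31.851540
k=2: u−w=21.642000, u+w=2.258000; √(b/2)=0.493964, √(2b)=0.987927; F=0.493964×21.642=10.690359, v=2.258000/0.987927=2.285594

0: F=25.935063 v=4.101517
1: F=4.512357 v=31.851540
2: F=10.690359 v=2.285594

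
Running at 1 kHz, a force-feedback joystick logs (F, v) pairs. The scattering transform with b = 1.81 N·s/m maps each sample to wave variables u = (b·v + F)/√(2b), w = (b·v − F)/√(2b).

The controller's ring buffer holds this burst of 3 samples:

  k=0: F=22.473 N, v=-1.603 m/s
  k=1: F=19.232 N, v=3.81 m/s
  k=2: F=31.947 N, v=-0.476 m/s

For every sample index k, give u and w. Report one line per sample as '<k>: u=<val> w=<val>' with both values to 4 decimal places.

0: u=10.2866 w=-13.3365
1: u=13.7326 w=-6.4836
2: u=16.3381 w=-17.2438

k=0: b·v=1.81×(-1.603)=-2.9014; √(2b)=1.9026; u=(-2.9014+22.473)/1.9026=10.2866, w=(-2.9014−22.473)/1.9026=-13.3365
k=1: b·v=1.81×3.81=6.8961; √(2b)=1.9026; u=(6.8961+19.232)/1.9026=13.7326, w=(6.8961−19.232)/1.9026=-6.4836
k=2: b·v=1.81×(-0.476)=-0.8616; √(2b)=1.9026; u=(-0.8616+31.947)/1.9026=16.3381, w=(-0.8616−31.947)/1.9026=-17.2438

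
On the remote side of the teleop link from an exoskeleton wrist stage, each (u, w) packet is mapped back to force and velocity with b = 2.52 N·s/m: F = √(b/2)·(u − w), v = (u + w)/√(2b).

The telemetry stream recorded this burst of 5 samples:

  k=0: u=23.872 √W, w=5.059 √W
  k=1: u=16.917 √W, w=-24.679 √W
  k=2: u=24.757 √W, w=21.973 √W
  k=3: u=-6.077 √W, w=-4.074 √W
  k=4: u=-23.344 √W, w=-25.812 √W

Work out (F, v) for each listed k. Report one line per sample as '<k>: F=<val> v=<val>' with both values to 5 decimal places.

k=0: u−w=18.81300, u+w=28.93100; √(b/2)=1.12250, √(2b)=2.24499; F=1.12250×18.813=21.11754, v=28.93100/2.24499=12.88689
k=1: u−w=41.59600, u+w=-7.76200; √(b/2)=1.12250, √(2b)=2.24499; F=1.12250×41.596=46.69139, v=-7.76200/2.24499=-3.45747
k=2: u−w=2.78400, u+w=46.73000; √(b/2)=1.12250, √(2b)=2.24499; F=1.12250×2.784=3.12503, v=46.73000/2.24499=20.81520
k=3: u−w=-2.00300, u+w=-10.15100; √(b/2)=1.12250, √(2b)=2.24499; F=1.12250×(-2.003)=-2.24836, v=-10.15100/2.24499=-4.52161
k=4: u−w=2.46800, u+w=-49.15600; √(b/2)=1.12250, √(2b)=2.24499; F=1.12250×2.468=2.77032, v=-49.15600/2.24499=-21.89582

0: F=21.11754 v=12.88689
1: F=46.69139 v=-3.45747
2: F=3.12503 v=20.81520
3: F=-2.24836 v=-4.52161
4: F=2.77032 v=-21.89582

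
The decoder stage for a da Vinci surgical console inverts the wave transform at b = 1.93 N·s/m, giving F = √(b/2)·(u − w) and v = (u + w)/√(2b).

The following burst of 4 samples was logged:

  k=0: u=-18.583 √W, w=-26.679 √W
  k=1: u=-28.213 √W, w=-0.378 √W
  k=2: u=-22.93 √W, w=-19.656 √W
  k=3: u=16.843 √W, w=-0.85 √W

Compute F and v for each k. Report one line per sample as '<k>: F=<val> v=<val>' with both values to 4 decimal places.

k=0: u−w=8.0960, u+w=-45.2620; √(b/2)=0.9823, √(2b)=1.9647; F=0.9823×8.096=7.9531, v=-45.2620/1.9647=-23.0378
k=1: u−w=-27.8350, u+w=-28.5910; √(b/2)=0.9823, √(2b)=1.9647; F=0.9823×(-27.835)=-27.3435, v=-28.5910/1.9647=-14.5524
k=2: u−w=-3.2740, u+w=-42.5860; √(b/2)=0.9823, √(2b)=1.9647; F=0.9823×(-3.274)=-3.2162, v=-42.5860/1.9647=-21.6757
k=3: u−w=17.6930, u+w=15.9930; √(b/2)=0.9823, √(2b)=1.9647; F=0.9823×17.693=17.3806, v=15.9930/1.9647=8.1402

0: F=7.9531 v=-23.0378
1: F=-27.3435 v=-14.5524
2: F=-3.2162 v=-21.6757
3: F=17.3806 v=8.1402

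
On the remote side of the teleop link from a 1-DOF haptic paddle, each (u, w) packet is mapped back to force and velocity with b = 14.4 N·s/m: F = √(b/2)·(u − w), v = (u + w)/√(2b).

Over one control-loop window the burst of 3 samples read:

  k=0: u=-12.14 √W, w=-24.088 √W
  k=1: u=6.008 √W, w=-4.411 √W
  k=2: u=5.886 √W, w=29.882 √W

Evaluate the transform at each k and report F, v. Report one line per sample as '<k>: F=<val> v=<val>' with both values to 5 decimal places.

0: F=32.05985 v=-6.75069
1: F=27.95711 v=0.29758
2: F=-64.38802 v=6.66497

k=0: u−w=11.94800, u+w=-36.22800; √(b/2)=2.68328, √(2b)=5.36656; F=2.68328×11.948=32.05985, v=-36.22800/5.36656=-6.75069
k=1: u−w=10.41900, u+w=1.59700; √(b/2)=2.68328, √(2b)=5.36656; F=2.68328×10.419=27.95711, v=1.59700/5.36656=0.29758
k=2: u−w=-23.99600, u+w=35.76800; √(b/2)=2.68328, √(2b)=5.36656; F=2.68328×(-23.996)=-64.38802, v=35.76800/5.36656=6.66497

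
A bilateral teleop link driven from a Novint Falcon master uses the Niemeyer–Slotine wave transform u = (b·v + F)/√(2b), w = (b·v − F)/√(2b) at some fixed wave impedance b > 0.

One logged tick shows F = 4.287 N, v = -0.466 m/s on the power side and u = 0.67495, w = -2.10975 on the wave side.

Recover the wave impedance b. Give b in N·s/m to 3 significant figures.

u + w = -1.4348;  u + w = √(2b)·v, so √(2b) = -1.4348/(-0.466) = 3.0790.
b = (√(2b))²/2 = 9.4801/2 = 4.7400.
(Check via u − w = 2F/√(2b): u − w = 2.7847, 2F/√(2b) = 2.7847.)

b = 4.74 N·s/m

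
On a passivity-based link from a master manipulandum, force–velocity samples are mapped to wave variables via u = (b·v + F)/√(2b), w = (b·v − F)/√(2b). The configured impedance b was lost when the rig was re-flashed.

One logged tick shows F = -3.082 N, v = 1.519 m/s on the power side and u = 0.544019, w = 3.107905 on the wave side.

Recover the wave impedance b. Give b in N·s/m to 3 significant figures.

b = 2.89 N·s/m

u + w = 3.651924;  u + w = √(2b)·v, so √(2b) = 3.651924/1.519 = 2.404163.
b = (√(2b))²/2 = 5.780001/2 = 2.890001.
(Check via u − w = 2F/√(2b): u − w = -2.563886, 2F/√(2b) = -2.563886.)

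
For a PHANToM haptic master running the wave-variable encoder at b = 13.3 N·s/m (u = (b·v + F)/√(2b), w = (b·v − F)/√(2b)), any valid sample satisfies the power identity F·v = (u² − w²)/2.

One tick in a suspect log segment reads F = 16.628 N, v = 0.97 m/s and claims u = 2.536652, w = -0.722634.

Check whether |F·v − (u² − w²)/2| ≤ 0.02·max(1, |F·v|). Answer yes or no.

F·v = 16.628×0.97 = 16.129160 W.
(u² − w²)/2 = (6.434603 − 0.522200)/2 = 2.956202 W.
|Δ| = 13.172958;  2% of max(1, |F·v|) = 0.322583.

no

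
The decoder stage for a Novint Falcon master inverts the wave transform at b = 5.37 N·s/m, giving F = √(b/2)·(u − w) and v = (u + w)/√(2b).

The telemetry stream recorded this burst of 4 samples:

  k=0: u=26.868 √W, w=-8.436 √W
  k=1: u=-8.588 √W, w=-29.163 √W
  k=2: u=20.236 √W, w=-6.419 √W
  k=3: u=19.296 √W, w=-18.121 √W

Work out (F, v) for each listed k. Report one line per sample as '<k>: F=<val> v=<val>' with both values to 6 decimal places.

0: F=57.849027 v=5.624324
1: F=33.714132 v=-11.519306
2: F=43.676802 v=4.216107
3: F=61.311382 v=0.358538

k=0: u−w=35.304000, u+w=18.432000; √(b/2)=1.638597, √(2b)=3.277194; F=1.638597×35.304=57.849027, v=18.432000/3.277194=5.624324
k=1: u−w=20.575000, u+w=-37.751000; √(b/2)=1.638597, √(2b)=3.277194; F=1.638597×20.575=33.714132, v=-37.751000/3.277194=-11.519306
k=2: u−w=26.655000, u+w=13.817000; √(b/2)=1.638597, √(2b)=3.277194; F=1.638597×26.655=43.676802, v=13.817000/3.277194=4.216107
k=3: u−w=37.417000, u+w=1.175000; √(b/2)=1.638597, √(2b)=3.277194; F=1.638597×37.417=61.311382, v=1.175000/3.277194=0.358538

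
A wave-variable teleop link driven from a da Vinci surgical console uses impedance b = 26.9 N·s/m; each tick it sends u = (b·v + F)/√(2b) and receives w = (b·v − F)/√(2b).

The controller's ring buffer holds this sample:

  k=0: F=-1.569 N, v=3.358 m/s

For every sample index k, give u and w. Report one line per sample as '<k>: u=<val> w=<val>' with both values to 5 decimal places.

0: u=12.10130 w=12.52912

k=0: b·v=26.9×3.358=90.33020; √(2b)=7.33485; u=(90.33020+(-1.569))/7.33485=12.10130, w=(90.33020−(-1.569))/7.33485=12.52912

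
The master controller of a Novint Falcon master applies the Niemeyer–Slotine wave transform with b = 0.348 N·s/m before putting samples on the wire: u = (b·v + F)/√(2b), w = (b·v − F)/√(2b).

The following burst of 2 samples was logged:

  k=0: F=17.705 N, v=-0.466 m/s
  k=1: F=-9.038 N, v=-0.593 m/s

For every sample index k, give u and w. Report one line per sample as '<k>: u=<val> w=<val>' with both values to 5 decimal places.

0: u=21.02786 w=-21.41663
1: u=-11.08083 w=10.58611

k=0: b·v=0.348×(-0.466)=-0.16217; √(2b)=0.83427; u=(-0.16217+17.705)/0.83427=21.02786, w=(-0.16217−17.705)/0.83427=-21.41663
k=1: b·v=0.348×(-0.593)=-0.20636; √(2b)=0.83427; u=(-0.20636+(-9.038))/0.83427=-11.08083, w=(-0.20636−(-9.038))/0.83427=10.58611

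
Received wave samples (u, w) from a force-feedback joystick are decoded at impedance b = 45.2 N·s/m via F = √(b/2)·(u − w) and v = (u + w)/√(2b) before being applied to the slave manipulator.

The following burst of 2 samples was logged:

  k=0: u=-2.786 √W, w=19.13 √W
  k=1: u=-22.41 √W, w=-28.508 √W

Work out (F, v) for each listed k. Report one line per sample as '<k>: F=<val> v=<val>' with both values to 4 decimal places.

0: F=-104.1875 v=1.7190
1: F=28.9896 v=-5.3553

k=0: u−w=-21.9160, u+w=16.3440; √(b/2)=4.7539, √(2b)=9.5079; F=4.7539×(-21.916)=-104.1875, v=16.3440/9.5079=1.7190
k=1: u−w=6.0980, u+w=-50.9180; √(b/2)=4.7539, √(2b)=9.5079; F=4.7539×6.098=28.9896, v=-50.9180/9.5079=-5.3553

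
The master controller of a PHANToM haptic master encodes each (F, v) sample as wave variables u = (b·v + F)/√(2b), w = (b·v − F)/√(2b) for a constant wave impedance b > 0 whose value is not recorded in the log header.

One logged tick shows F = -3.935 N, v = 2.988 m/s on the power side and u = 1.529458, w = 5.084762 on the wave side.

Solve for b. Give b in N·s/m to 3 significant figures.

u + w = 6.614220;  u + w = √(2b)·v, so √(2b) = 6.614220/2.988 = 2.213594.
b = (√(2b))²/2 = 4.900000/2 = 2.450000.
(Check via u − w = 2F/√(2b): u − w = -3.555304, 2F/√(2b) = -3.555304.)

b = 2.45 N·s/m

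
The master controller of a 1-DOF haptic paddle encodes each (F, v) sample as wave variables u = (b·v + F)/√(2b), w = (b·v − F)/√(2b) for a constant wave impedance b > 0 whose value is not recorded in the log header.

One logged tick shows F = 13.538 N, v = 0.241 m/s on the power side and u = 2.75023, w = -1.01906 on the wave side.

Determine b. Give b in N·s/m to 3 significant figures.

u + w = 1.7312;  u + w = √(2b)·v, so √(2b) = 1.7312/0.241 = 7.1833.
b = (√(2b))²/2 = 51.5995/2 = 25.7997.
(Check via u − w = 2F/√(2b): u − w = 3.7693, 2F/√(2b) = 3.7693.)

b = 25.8 N·s/m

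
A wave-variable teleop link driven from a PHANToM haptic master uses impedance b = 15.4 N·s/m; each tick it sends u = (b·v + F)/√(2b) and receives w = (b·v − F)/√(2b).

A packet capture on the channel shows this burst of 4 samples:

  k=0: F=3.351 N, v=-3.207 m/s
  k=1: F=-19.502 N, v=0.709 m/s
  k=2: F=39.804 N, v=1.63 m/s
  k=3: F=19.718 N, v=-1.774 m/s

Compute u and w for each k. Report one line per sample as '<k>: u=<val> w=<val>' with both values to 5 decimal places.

k=0: b·v=15.4×(-3.207)=-49.38780; √(2b)=5.54977; u=(-49.38780+3.351)/5.54977=-8.29526, w=(-49.38780−3.351)/5.54977=-9.50287
k=1: b·v=15.4×0.709=10.91860; √(2b)=5.54977; u=(10.91860+(-19.502))/5.54977=-1.54662, w=(10.91860−(-19.502))/5.54977=5.48141
k=2: b·v=15.4×1.63=25.10200; √(2b)=5.54977; u=(25.10200+39.804)/5.54977=11.69525, w=(25.10200−39.804)/5.54977=-2.64912
k=3: b·v=15.4×(-1.774)=-27.31960; √(2b)=5.54977; u=(-27.31960+19.718)/5.54977=-1.36971, w=(-27.31960−19.718)/5.54977=-8.47559

0: u=-8.29526 w=-9.50287
1: u=-1.54662 w=5.48141
2: u=11.69525 w=-2.64912
3: u=-1.36971 w=-8.47559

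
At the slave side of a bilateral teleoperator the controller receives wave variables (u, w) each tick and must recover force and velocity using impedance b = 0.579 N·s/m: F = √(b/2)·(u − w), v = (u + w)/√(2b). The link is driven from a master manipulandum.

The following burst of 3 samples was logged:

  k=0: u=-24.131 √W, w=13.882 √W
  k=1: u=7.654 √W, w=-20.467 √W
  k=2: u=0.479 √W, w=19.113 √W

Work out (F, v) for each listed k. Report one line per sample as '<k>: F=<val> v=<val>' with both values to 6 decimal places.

k=0: u−w=-38.013000, u+w=-10.249000; √(b/2)=0.538052, √(2b)=1.076104; F=0.538052×(-38.013)=-20.452972, v=-10.249000/1.076104=-9.524172
k=1: u−w=28.121000, u+w=-12.813000; √(b/2)=0.538052, √(2b)=1.076104; F=0.538052×28.121=15.130561, v=-12.813000/1.076104=-11.906841
k=2: u−w=-18.634000, u+w=19.592000; √(b/2)=0.538052, √(2b)=1.076104; F=0.538052×(-18.634)=-10.026062, v=19.592000/1.076104=18.206417

0: F=-20.452972 v=-9.524172
1: F=15.130561 v=-11.906841
2: F=-10.026062 v=18.206417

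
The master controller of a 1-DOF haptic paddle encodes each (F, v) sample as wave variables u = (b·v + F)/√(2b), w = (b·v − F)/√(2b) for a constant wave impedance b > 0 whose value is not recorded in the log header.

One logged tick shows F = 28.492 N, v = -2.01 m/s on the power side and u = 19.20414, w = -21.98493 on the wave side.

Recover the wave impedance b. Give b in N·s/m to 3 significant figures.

b = 0.957 N·s/m

u + w = -2.7808;  u + w = √(2b)·v, so √(2b) = -2.7808/(-2.01) = 1.3835.
b = (√(2b))²/2 = 1.9140/2 = 0.9570.
(Check via u − w = 2F/√(2b): u − w = 41.1891, 2F/√(2b) = 41.1890.)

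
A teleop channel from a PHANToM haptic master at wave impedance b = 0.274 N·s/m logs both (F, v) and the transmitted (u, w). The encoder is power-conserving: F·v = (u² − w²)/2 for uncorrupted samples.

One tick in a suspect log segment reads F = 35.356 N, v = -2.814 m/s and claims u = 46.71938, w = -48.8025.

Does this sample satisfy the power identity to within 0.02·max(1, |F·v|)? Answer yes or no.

F·v = 35.356×(-2.814) = -99.49178 W.
(u² − w²)/2 = (2182.70047 − 2381.68401)/2 = -99.49177 W.
|Δ| = 0.00001;  2% of max(1, |F·v|) = 1.98984.

yes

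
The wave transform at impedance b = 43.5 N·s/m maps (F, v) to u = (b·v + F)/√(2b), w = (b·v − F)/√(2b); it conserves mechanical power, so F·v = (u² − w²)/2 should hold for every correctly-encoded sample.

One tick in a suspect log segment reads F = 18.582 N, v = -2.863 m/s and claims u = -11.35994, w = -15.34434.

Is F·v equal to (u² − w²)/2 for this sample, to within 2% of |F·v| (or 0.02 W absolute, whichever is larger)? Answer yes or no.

yes

F·v = 18.582×(-2.863) = -53.2003 W.
(u² − w²)/2 = (129.0482 − 235.4488)/2 = -53.2003 W.
|Δ| = 0.0000;  2% of max(1, |F·v|) = 1.0640.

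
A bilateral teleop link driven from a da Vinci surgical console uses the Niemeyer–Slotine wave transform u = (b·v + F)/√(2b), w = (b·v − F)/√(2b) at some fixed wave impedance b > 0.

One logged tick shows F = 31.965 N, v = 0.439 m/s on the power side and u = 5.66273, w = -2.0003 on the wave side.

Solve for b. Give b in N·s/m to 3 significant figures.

u + w = 3.66243;  u + w = √(2b)·v, so √(2b) = 3.66243/0.439 = 8.34267.
b = (√(2b))²/2 = 69.60006/2 = 34.80003.
(Check via u − w = 2F/√(2b): u − w = 7.66303, 2F/√(2b) = 7.66302.)

b = 34.8 N·s/m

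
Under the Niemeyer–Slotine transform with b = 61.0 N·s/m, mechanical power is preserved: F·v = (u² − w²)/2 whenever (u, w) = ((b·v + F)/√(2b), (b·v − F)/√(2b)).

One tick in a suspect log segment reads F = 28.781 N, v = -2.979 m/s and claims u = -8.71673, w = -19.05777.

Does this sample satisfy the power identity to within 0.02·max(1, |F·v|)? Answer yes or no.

F·v = 28.781×(-2.979) = -85.7386 W.
(u² − w²)/2 = (75.9814 − 363.1986)/2 = -143.6086 W.
|Δ| = 57.8700;  2% of max(1, |F·v|) = 1.7148.

no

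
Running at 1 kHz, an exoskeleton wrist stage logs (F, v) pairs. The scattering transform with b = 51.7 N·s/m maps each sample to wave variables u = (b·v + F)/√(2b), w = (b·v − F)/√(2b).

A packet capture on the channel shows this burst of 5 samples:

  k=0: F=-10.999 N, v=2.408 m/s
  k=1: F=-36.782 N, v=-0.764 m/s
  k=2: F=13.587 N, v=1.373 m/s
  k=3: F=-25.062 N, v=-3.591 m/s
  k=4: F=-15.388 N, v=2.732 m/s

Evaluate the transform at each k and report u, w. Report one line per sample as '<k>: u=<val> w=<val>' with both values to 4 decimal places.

0: u=11.1613 w=13.3246
1: u=-7.5016 w=-0.2672
2: u=8.3169 w=5.6446
3: u=-20.7223 w=-15.7930
4: u=12.3770 w=15.4036

k=0: b·v=51.7×2.408=124.4936; √(2b)=10.1686; u=(124.4936+(-10.999))/10.1686=11.1613, w=(124.4936−(-10.999))/10.1686=13.3246
k=1: b·v=51.7×(-0.764)=-39.4988; √(2b)=10.1686; u=(-39.4988+(-36.782))/10.1686=-7.5016, w=(-39.4988−(-36.782))/10.1686=-0.2672
k=2: b·v=51.7×1.373=70.9841; √(2b)=10.1686; u=(70.9841+13.587)/10.1686=8.3169, w=(70.9841−13.587)/10.1686=5.6446
k=3: b·v=51.7×(-3.591)=-185.6547; √(2b)=10.1686; u=(-185.6547+(-25.062))/10.1686=-20.7223, w=(-185.6547−(-25.062))/10.1686=-15.7930
k=4: b·v=51.7×2.732=141.2444; √(2b)=10.1686; u=(141.2444+(-15.388))/10.1686=12.3770, w=(141.2444−(-15.388))/10.1686=15.4036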